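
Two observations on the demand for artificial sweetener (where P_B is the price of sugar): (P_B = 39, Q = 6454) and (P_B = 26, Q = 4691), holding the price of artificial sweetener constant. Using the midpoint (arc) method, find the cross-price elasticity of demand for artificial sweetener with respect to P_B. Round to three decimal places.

ΔQ_A = 4691 − 6454 = -1763; ΔP_B = 26 − 39 = -13.
Midpoints: Q̄_A = 5572.5, P̄_B = 32.50.
ε = (ΔQ_A/Q̄_A)/(ΔP_B/P̄_B) = (-1763/5572.5)/(-13/32.50) ≈ 0.791.
ε > 0: artificial sweetener and sugar are substitutes.

0.791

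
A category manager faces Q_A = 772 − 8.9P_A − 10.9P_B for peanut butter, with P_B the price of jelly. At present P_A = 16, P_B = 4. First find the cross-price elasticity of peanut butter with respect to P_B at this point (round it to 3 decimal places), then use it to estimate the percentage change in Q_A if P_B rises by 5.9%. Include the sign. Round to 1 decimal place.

At P_A = 16, P_B = 4: Q_A = 586.
∂Q_A/∂P_B = -10.9.
ε = (∂Q_A/∂P_B)(P_B/Q_A) = -10.9000 × 4/586 ≈ -0.074.
%ΔQ_A ≈ ε × %ΔP_B = -0.074 × (5.9%) = -0.4%.

-0.4%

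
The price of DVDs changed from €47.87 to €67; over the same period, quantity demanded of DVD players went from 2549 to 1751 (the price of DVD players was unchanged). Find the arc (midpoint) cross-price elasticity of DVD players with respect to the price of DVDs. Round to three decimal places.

-1.114

ΔQ_A = 1751 − 2549 = -798; ΔP_B = 67 − 47.87 = 19.13.
Midpoints: Q̄_A = 2150.0, P̄_B = 57.44.
ε = (ΔQ_A/Q̄_A)/(ΔP_B/P̄_B) = (-798/2150.0)/(19.13/57.44) ≈ -1.114.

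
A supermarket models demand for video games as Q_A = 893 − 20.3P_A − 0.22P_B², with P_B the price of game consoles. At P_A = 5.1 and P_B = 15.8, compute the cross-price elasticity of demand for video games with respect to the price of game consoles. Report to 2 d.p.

At P_A = 5.1 and P_B = 15.8: Q_A = 734.549.
∂Q_A/∂P_B = -0.44P_B = -0.44(15.8) = -6.9520.
ε = (∂Q_A/∂P_B)(P_B/Q_A) = -6.9520 × (15.8/734.549) ≈ -0.15.

-0.15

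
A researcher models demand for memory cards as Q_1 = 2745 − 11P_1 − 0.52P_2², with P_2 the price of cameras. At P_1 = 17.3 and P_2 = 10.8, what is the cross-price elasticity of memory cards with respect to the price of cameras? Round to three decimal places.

-0.049

At P_1 = 17.3 and P_2 = 10.8: Q_1 = 2494.047.
∂Q_1/∂P_2 = -1.04P_2 = -1.04(10.8) = -11.2320.
ε = (∂Q_1/∂P_2)(P_2/Q_1) = -11.2320 × (10.8/2494.047) ≈ -0.049.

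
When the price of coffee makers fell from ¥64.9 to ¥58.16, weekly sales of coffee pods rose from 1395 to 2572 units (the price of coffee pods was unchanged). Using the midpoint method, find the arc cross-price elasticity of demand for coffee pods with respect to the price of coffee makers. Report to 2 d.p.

ΔQ_A = 2572 − 1395 = 1177; ΔP_B = 58.16 − 64.9 = -6.74.
Midpoints: Q̄_A = 1983.5, P̄_B = 61.53.
ε = (ΔQ_A/Q̄_A)/(ΔP_B/P̄_B) = (1177/1983.5)/(-6.74/61.53) ≈ -5.42.

-5.42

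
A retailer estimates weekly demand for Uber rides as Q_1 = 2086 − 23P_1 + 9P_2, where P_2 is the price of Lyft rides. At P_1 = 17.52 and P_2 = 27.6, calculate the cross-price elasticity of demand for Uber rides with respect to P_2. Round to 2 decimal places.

At P_1 = 17.52 and P_2 = 27.6: Q_1 = 1931.44.
∂Q_1/∂P_2 = 9.
ε = (∂Q_1/∂P_2)(P_2/Q_1) = 9 × (27.6/1931.44) ≈ 0.13.
Since ε > 0, Uber rides and Lyft rides are substitutes.

0.13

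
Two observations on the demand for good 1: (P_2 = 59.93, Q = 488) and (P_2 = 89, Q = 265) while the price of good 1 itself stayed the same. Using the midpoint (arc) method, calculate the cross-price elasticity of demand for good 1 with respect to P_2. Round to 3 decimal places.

ΔQ_1 = 265 − 488 = -223; ΔP_2 = 89 − 59.93 = 29.07.
Midpoints: Q̄_1 = 376.5, P̄_2 = 74.47.
ε = (ΔQ_1/Q̄_1)/(ΔP_2/P̄_2) = (-223/376.5)/(29.07/74.47) ≈ -1.517.
ε < 0: good 1 and good 2 are complements.

-1.517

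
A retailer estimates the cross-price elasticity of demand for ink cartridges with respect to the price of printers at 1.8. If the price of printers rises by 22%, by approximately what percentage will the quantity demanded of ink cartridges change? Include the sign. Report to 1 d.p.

%ΔQ ≈ ε × %ΔP of printers = 1.8 × (22%) = 39.6%.
Demand for ink cartridges rises by about 39.6%.

39.6%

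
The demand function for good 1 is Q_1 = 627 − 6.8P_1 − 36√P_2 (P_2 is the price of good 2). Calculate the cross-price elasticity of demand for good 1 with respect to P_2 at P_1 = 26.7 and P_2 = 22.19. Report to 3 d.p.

-0.307

At P_1 = 26.7 and P_2 = 22.19: Q_1 = 275.857.
∂Q_1/∂P_2 = -36/(2√P_2) = -36/(2√22.19) = -3.8211.
ε = (∂Q_1/∂P_2)(P_2/Q_1) = -3.8211 × (22.19/275.857) ≈ -0.307.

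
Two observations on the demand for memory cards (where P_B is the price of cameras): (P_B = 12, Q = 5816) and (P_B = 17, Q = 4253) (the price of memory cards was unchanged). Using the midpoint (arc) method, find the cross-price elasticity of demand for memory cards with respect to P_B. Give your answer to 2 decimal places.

ΔQ_A = 4253 − 5816 = -1563; ΔP_B = 17 − 12 = 5.
Midpoints: Q̄_A = 5034.5, P̄_B = 14.50.
ε = (ΔQ_A/Q̄_A)/(ΔP_B/P̄_B) = (-1563/5034.5)/(5/14.50) ≈ -0.90.
ε < 0: memory cards and cameras are complements.

-0.90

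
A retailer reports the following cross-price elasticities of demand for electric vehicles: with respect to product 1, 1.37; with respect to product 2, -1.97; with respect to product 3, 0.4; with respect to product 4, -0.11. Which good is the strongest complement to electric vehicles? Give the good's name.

Complements have ε < 0. The most negative value is -1.97 (product 2).

product 2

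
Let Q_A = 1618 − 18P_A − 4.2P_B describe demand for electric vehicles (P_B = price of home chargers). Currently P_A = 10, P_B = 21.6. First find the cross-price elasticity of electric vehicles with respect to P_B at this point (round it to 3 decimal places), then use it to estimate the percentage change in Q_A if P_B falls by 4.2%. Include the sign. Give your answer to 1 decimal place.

At P_A = 10, P_B = 21.6: Q_A = 1347.28.
∂Q_A/∂P_B = -4.2.
ε = (∂Q_A/∂P_B)(P_B/Q_A) = -4.2000 × 21.6/1347.28 ≈ -0.067.
%ΔQ_A ≈ ε × %ΔP_B = -0.067 × (-4.2%) = 0.3%.

0.3%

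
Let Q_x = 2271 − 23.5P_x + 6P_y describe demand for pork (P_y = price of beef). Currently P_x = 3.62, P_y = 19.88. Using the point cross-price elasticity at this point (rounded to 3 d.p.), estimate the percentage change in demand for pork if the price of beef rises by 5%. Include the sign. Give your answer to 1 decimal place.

0.3%

At P_x = 3.62, P_y = 19.88: Q_x = 2305.21.
∂Q_x/∂P_y = 6.
ε = (∂Q_x/∂P_y)(P_y/Q_x) = 6.0000 × 19.88/2305.21 ≈ 0.052.
%ΔQ_x ≈ ε × %ΔP_y = 0.052 × (5%) = 0.3%.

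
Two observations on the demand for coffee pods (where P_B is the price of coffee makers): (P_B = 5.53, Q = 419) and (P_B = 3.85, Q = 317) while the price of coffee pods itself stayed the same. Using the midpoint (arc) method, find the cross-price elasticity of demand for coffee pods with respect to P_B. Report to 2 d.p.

ΔQ_A = 317 − 419 = -102; ΔP_B = 3.85 − 5.53 = -1.68.
Midpoints: Q̄_A = 368.0, P̄_B = 4.69.
ε = (ΔQ_A/Q̄_A)/(ΔP_B/P̄_B) = (-102/368.0)/(-1.68/4.69) ≈ 0.77.

0.77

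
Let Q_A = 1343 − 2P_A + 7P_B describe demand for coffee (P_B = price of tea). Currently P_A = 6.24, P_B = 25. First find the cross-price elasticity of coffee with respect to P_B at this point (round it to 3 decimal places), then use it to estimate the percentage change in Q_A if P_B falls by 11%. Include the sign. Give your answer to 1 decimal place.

-1.3%

At P_A = 6.24, P_B = 25: Q_A = 1505.52.
∂Q_A/∂P_B = 7.
ε = (∂Q_A/∂P_B)(P_B/Q_A) = 7.0000 × 25/1505.52 ≈ 0.116.
%ΔQ_A ≈ ε × %ΔP_B = 0.116 × (-11%) = -1.3%.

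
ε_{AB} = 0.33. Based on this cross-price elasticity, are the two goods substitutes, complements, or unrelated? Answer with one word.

ε = 0.33 > 0, so a higher price of good B raises demand for good A: substitutes.

substitutes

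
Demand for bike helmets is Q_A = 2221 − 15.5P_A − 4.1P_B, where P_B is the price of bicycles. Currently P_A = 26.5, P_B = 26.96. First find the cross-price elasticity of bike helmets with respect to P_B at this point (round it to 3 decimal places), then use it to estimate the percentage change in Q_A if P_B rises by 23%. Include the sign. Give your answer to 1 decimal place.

At P_A = 26.5, P_B = 26.96: Q_A = 1699.714.
∂Q_A/∂P_B = -4.1.
ε = (∂Q_A/∂P_B)(P_B/Q_A) = -4.1000 × 26.96/1699.714 ≈ -0.065.
%ΔQ_A ≈ ε × %ΔP_B = -0.065 × (23%) = -1.5%.

-1.5%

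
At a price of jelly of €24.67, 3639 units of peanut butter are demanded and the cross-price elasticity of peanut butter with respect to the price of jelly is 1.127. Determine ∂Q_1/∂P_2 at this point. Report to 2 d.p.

166.24

ε = (∂Q_1/∂P_2)·(P_2/Q_1) ⇒ ∂Q_1/∂P_2 = ε·Q_1/P_2 = 1.127 × 3639/24.67 ≈ 166.24.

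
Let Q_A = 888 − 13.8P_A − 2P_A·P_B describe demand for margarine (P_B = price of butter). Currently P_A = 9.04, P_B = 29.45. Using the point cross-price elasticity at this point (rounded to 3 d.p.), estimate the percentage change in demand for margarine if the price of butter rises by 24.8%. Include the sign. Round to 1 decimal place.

At P_A = 9.04, P_B = 29.45: Q_A = 230.792.
∂Q_A/∂P_B = -2P_A = -18.0800.
ε = (∂Q_A/∂P_B)(P_B/Q_A) = -18.0800 × 29.45/230.792 ≈ -2.307.
%ΔQ_A ≈ ε × %ΔP_B = -2.307 × (24.8%) = -57.2%.

-57.2%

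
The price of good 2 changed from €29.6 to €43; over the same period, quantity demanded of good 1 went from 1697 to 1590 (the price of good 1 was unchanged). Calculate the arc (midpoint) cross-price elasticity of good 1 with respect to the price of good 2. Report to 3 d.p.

-0.176

ΔQ_1 = 1590 − 1697 = -107; ΔP_2 = 43 − 29.6 = 13.4.
Midpoints: Q̄_1 = 1643.5, P̄_2 = 36.30.
ε = (ΔQ_1/Q̄_1)/(ΔP_2/P̄_2) = (-107/1643.5)/(13.4/36.30) ≈ -0.176.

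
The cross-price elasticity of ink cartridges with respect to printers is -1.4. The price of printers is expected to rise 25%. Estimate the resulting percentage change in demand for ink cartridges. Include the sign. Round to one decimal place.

-35.0%

%ΔQ ≈ ε × %ΔP of printers = -1.4 × (25%) = -35.0%.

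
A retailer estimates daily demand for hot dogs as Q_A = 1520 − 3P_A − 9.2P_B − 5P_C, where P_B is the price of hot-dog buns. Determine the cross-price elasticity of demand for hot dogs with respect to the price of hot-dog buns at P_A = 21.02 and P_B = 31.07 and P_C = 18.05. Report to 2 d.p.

At P_A = 21.02 and P_B = 31.07 and P_C = 18.05: Q_A = 1080.846.
∂Q_A/∂P_B = -9.2.
ε = (∂Q_A/∂P_B)(P_B/Q_A) = -9.2 × (31.07/1080.846) ≈ -0.26.

-0.26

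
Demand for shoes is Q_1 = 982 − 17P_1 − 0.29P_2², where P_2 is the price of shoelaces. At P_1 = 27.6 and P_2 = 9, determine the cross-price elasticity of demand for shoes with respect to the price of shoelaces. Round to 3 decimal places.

At P_1 = 27.6 and P_2 = 9: Q_1 = 489.31.
∂Q_1/∂P_2 = -0.58P_2 = -0.58(9) = -5.2200.
ε = (∂Q_1/∂P_2)(P_2/Q_1) = -5.2200 × (9/489.31) ≈ -0.096.

-0.096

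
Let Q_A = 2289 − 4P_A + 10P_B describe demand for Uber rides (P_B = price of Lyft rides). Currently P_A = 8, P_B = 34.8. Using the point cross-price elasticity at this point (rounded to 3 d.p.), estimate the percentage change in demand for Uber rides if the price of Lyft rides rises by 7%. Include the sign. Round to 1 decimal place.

At P_A = 8, P_B = 34.8: Q_A = 2605.
∂Q_A/∂P_B = 10.
ε = (∂Q_A/∂P_B)(P_B/Q_A) = 10.0000 × 34.8/2605 ≈ 0.134.
%ΔQ_A ≈ ε × %ΔP_B = 0.134 × (7%) = 0.9%.

0.9%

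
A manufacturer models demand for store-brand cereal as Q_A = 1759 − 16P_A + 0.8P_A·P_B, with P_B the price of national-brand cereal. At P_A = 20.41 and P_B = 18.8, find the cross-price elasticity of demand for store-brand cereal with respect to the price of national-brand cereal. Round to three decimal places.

At P_A = 20.41 and P_B = 18.8: Q_A = 1739.406.
∂Q_A/∂P_B = 0.8P_A = 0.8(20.41) = 16.3280.
ε = (∂Q_A/∂P_B)(P_B/Q_A) = 16.3280 × (18.8/1739.406) ≈ 0.176.
ε > 0: substitutes.

0.176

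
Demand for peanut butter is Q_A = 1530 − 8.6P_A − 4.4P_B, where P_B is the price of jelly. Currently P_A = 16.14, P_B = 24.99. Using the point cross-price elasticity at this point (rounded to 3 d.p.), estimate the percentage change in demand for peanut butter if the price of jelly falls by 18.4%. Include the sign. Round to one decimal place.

1.6%

At P_A = 16.14, P_B = 24.99: Q_A = 1281.24.
∂Q_A/∂P_B = -4.4.
ε = (∂Q_A/∂P_B)(P_B/Q_A) = -4.4000 × 24.99/1281.24 ≈ -0.086.
%ΔQ_A ≈ ε × %ΔP_B = -0.086 × (-18.4%) = 1.6%.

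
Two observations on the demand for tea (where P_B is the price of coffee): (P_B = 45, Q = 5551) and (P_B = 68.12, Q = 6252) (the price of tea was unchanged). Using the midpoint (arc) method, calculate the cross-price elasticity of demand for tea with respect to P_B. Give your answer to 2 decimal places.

0.29

ΔQ_A = 6252 − 5551 = 701; ΔP_B = 68.12 − 45 = 23.12.
Midpoints: Q̄_A = 5901.5, P̄_B = 56.56.
ε = (ΔQ_A/Q̄_A)/(ΔP_B/P̄_B) = (701/5901.5)/(23.12/56.56) ≈ 0.29.
ε > 0: tea and coffee are substitutes.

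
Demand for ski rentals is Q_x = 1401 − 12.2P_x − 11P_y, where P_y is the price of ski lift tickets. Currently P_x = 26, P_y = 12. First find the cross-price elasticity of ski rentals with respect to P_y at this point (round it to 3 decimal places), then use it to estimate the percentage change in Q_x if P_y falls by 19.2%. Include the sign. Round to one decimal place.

2.7%

At P_x = 26, P_y = 12: Q_x = 951.8.
∂Q_x/∂P_y = -11.
ε = (∂Q_x/∂P_y)(P_y/Q_x) = -11.0000 × 12/951.8 ≈ -0.139.
%ΔQ_x ≈ ε × %ΔP_y = -0.139 × (-19.2%) = 2.7%.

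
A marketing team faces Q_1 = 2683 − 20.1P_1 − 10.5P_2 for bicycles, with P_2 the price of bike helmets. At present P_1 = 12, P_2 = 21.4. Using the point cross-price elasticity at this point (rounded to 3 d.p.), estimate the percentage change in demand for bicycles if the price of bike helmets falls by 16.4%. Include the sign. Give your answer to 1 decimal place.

At P_1 = 12, P_2 = 21.4: Q_1 = 2217.1.
∂Q_1/∂P_2 = -10.5.
ε = (∂Q_1/∂P_2)(P_2/Q_1) = -10.5000 × 21.4/2217.1 ≈ -0.101.
%ΔQ_1 ≈ ε × %ΔP_2 = -0.101 × (-16.4%) = 1.7%.

1.7%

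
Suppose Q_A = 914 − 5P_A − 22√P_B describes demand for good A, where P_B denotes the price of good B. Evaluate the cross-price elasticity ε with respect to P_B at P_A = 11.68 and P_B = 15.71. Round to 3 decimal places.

-0.057

At P_A = 11.68 and P_B = 15.71: Q_A = 768.401.
∂Q_A/∂P_B = -22/(2√P_B) = -22/(2√15.71) = -2.7753.
ε = (∂Q_A/∂P_B)(P_B/Q_A) = -2.7753 × (15.71/768.401) ≈ -0.057.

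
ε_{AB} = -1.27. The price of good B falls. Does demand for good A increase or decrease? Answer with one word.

increase

ε < 0 and the price of good B falls, so the quantity of good A moves in the opposite direction: it increases.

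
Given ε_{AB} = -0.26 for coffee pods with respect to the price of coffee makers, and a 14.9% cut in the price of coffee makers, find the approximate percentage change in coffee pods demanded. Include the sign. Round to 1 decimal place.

3.9%

%ΔQ ≈ ε × %ΔP of coffee makers = -0.26 × (-14.9%) = 3.9%.
Demand for coffee pods rises by about 3.9%.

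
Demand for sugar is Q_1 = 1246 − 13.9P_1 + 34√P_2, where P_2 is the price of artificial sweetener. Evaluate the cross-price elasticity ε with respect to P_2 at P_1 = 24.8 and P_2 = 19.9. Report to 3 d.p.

0.072

At P_1 = 24.8 and P_2 = 19.9: Q_1 = 1052.952.
∂Q_1/∂P_2 = 34/(2√P_2) = 34/(2√19.9) = 3.8109.
ε = (∂Q_1/∂P_2)(P_2/Q_1) = 3.8109 × (19.9/1052.952) ≈ 0.072.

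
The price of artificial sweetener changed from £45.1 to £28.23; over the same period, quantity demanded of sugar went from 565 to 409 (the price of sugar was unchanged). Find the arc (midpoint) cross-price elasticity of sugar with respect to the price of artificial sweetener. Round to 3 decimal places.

0.696

ΔQ_A = 409 − 565 = -156; ΔP_B = 28.23 − 45.1 = -16.87.
Midpoints: Q̄_A = 487.0, P̄_B = 36.66.
ε = (ΔQ_A/Q̄_A)/(ΔP_B/P̄_B) = (-156/487.0)/(-16.87/36.66) ≈ 0.696.
ε > 0: sugar and artificial sweetener are substitutes.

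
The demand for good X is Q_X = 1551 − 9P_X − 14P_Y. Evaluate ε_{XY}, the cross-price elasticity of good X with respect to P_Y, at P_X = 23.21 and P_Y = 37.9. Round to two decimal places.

-0.65

At P_X = 23.21 and P_Y = 37.9: Q_X = 811.51.
∂Q_X/∂P_Y = -14.
ε = (∂Q_X/∂P_Y)(P_Y/Q_X) = -14 × (37.9/811.51) ≈ -0.65.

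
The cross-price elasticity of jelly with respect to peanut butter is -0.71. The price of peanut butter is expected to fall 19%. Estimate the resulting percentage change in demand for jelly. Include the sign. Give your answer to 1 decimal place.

13.5%

%ΔQ ≈ ε × %ΔP of peanut butter = -0.71 × (-19%) = 13.5%.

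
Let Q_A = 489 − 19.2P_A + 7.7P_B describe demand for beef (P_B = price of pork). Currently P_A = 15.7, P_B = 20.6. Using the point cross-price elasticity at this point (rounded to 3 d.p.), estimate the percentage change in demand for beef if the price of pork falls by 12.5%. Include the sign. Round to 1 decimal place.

At P_A = 15.7, P_B = 20.6: Q_A = 346.18.
∂Q_A/∂P_B = 7.7.
ε = (∂Q_A/∂P_B)(P_B/Q_A) = 7.7000 × 20.6/346.18 ≈ 0.458.
%ΔQ_A ≈ ε × %ΔP_B = 0.458 × (-12.5%) = -5.7%.

-5.7%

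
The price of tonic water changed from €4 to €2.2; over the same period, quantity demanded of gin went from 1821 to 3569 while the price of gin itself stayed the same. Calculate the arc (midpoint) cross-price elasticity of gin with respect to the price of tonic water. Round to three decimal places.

-1.117

ΔQ_A = 3569 − 1821 = 1748; ΔP_B = 2.2 − 4 = -1.8.
Midpoints: Q̄_A = 2695.0, P̄_B = 3.10.
ε = (ΔQ_A/Q̄_A)/(ΔP_B/P̄_B) = (1748/2695.0)/(-1.8/3.10) ≈ -1.117.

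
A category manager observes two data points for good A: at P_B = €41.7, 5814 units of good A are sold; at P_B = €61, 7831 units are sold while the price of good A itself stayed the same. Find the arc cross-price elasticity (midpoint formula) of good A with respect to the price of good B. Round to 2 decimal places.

0.79

ΔQ_A = 7831 − 5814 = 2017; ΔP_B = 61 − 41.7 = 19.3.
Midpoints: Q̄_A = 6822.5, P̄_B = 51.35.
ε = (ΔQ_A/Q̄_A)/(ΔP_B/P̄_B) = (2017/6822.5)/(19.3/51.35) ≈ 0.79.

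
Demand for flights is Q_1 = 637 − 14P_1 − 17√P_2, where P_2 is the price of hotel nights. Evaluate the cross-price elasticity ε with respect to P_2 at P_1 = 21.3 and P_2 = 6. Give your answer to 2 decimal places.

-0.07

At P_1 = 21.3 and P_2 = 6: Q_1 = 297.159.
∂Q_1/∂P_2 = -17/(2√P_2) = -17/(2√6) = -3.4701.
ε = (∂Q_1/∂P_2)(P_2/Q_1) = -3.4701 × (6/297.159) ≈ -0.07.
ε < 0: complements.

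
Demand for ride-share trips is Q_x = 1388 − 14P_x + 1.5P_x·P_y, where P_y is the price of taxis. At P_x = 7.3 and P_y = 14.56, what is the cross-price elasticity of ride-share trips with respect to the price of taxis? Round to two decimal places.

At P_x = 7.3 and P_y = 14.56: Q_x = 1445.232.
∂Q_x/∂P_y = 1.5P_x = 1.5(7.3) = 10.9500.
ε = (∂Q_x/∂P_y)(P_y/Q_x) = 10.9500 × (14.56/1445.232) ≈ 0.11.

0.11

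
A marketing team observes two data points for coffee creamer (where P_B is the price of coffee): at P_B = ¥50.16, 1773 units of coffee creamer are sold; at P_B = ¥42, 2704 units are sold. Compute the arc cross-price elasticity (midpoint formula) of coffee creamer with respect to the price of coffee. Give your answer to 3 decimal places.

ΔQ_A = 2704 − 1773 = 931; ΔP_B = 42 − 50.16 = -8.16.
Midpoints: Q̄_A = 2238.5, P̄_B = 46.08.
ε = (ΔQ_A/Q̄_A)/(ΔP_B/P̄_B) = (931/2238.5)/(-8.16/46.08) ≈ -2.349.

-2.349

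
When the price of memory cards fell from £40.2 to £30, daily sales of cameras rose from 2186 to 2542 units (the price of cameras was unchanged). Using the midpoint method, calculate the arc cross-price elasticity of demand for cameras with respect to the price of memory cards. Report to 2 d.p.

-0.52

ΔQ_A = 2542 − 2186 = 356; ΔP_B = 30 − 40.2 = -10.2.
Midpoints: Q̄_A = 2364.0, P̄_B = 35.10.
ε = (ΔQ_A/Q̄_A)/(ΔP_B/P̄_B) = (356/2364.0)/(-10.2/35.10) ≈ -0.52.
ε < 0: cameras and memory cards are complements.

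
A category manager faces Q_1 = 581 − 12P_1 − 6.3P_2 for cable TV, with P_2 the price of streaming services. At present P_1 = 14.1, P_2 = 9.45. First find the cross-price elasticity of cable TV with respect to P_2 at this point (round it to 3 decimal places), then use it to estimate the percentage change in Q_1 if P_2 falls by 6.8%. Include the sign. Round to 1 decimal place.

At P_1 = 14.1, P_2 = 9.45: Q_1 = 352.265.
∂Q_1/∂P_2 = -6.3.
ε = (∂Q_1/∂P_2)(P_2/Q_1) = -6.3000 × 9.45/352.265 ≈ -0.169.
%ΔQ_1 ≈ ε × %ΔP_2 = -0.169 × (-6.8%) = 1.1%.

1.1%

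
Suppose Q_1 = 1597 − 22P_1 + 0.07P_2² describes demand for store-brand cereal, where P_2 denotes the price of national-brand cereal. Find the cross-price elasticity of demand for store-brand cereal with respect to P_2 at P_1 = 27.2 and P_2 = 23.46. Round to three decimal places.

At P_1 = 27.2 and P_2 = 23.46: Q_1 = 1037.126.
∂Q_1/∂P_2 = 0.14P_2 = 0.14(23.46) = 3.2844.
ε = (∂Q_1/∂P_2)(P_2/Q_1) = 3.2844 × (23.46/1037.126) ≈ 0.074.
ε > 0: substitutes.

0.074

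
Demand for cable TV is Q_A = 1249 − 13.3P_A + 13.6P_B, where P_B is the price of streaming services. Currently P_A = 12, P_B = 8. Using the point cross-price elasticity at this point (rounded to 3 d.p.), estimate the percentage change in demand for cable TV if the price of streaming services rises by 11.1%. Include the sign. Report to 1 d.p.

At P_A = 12, P_B = 8: Q_A = 1198.2.
∂Q_A/∂P_B = 13.6.
ε = (∂Q_A/∂P_B)(P_B/Q_A) = 13.6000 × 8/1198.2 ≈ 0.091.
%ΔQ_A ≈ ε × %ΔP_B = 0.091 × (11.1%) = 1.0%.

1.0%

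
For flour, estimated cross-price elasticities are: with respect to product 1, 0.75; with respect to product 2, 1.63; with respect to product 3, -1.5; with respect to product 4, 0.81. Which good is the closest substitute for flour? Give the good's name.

product 2

Substitutes have ε > 0. Among the positive values, 1.63 (product 2) is largest.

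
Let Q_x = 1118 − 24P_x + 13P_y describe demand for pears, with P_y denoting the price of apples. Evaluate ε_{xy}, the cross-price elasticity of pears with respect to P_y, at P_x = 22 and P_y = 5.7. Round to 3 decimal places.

0.112

At P_x = 22 and P_y = 5.7: Q_x = 664.1.
∂Q_x/∂P_y = 13.
ε = (∂Q_x/∂P_y)(P_y/Q_x) = 13 × (5.7/664.1) ≈ 0.112.
Since ε > 0, pears and apples are substitutes.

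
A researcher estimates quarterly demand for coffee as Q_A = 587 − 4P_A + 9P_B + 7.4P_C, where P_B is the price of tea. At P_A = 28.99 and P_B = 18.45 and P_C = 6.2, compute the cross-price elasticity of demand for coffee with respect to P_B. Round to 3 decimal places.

0.243

At P_A = 28.99 and P_B = 18.45 and P_C = 6.2: Q_A = 682.97.
∂Q_A/∂P_B = 9.
ε = (∂Q_A/∂P_B)(P_B/Q_A) = 9 × (18.45/682.97) ≈ 0.243.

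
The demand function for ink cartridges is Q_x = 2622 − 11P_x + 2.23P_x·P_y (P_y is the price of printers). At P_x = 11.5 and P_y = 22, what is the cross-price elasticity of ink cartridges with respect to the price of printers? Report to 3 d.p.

0.184

At P_x = 11.5 and P_y = 22: Q_x = 3059.69.
∂Q_x/∂P_y = 2.23P_x = 2.23(11.5) = 25.6450.
ε = (∂Q_x/∂P_y)(P_y/Q_x) = 25.6450 × (22/3059.69) ≈ 0.184.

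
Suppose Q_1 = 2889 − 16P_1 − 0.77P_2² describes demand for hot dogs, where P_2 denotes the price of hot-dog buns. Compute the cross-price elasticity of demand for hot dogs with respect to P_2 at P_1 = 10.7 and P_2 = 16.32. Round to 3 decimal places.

At P_1 = 10.7 and P_2 = 16.32: Q_1 = 2512.716.
∂Q_1/∂P_2 = -1.54P_2 = -1.54(16.32) = -25.1328.
ε = (∂Q_1/∂P_2)(P_2/Q_1) = -25.1328 × (16.32/2512.716) ≈ -0.163.

-0.163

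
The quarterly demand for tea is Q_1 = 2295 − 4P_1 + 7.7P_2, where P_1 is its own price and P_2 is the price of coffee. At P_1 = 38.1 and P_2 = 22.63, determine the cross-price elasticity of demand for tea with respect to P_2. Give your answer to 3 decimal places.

0.075

At P_1 = 38.1 and P_2 = 22.63: Q_1 = 2316.851.
∂Q_1/∂P_2 = 7.7.
ε = (∂Q_1/∂P_2)(P_2/Q_1) = 7.7 × (22.63/2316.851) ≈ 0.075.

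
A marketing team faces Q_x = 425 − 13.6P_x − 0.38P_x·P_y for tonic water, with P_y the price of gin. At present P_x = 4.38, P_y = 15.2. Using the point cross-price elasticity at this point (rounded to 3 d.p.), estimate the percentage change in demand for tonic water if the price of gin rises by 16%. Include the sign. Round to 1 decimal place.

-1.2%

At P_x = 4.38, P_y = 15.2: Q_x = 340.133.
∂Q_x/∂P_y = -0.38P_x = -1.6644.
ε = (∂Q_x/∂P_y)(P_y/Q_x) = -1.6644 × 15.2/340.133 ≈ -0.074.
%ΔQ_x ≈ ε × %ΔP_y = -0.074 × (16%) = -1.2%.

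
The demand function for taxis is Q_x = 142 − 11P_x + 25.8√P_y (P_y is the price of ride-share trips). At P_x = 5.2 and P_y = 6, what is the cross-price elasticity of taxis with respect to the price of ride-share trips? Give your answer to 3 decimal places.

At P_x = 5.2 and P_y = 6: Q_x = 147.997.
∂Q_x/∂P_y = 25.8/(2√P_y) = 25.8/(2√6) = 5.2664.
ε = (∂Q_x/∂P_y)(P_y/Q_x) = 5.2664 × (6/147.997) ≈ 0.214.
ε > 0: substitutes.

0.214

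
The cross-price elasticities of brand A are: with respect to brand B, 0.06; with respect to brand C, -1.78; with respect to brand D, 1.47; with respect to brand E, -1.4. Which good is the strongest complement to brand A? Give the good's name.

Complements have ε < 0. The most negative value is -1.78 (brand C).

brand C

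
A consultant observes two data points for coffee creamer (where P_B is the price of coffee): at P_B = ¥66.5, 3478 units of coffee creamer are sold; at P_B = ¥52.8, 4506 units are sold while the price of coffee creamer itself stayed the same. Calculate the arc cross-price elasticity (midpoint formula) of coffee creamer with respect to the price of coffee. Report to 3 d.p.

ΔQ_A = 4506 − 3478 = 1028; ΔP_B = 52.8 − 66.5 = -13.7.
Midpoints: Q̄_A = 3992.0, P̄_B = 59.65.
ε = (ΔQ_A/Q̄_A)/(ΔP_B/P̄_B) = (1028/3992.0)/(-13.7/59.65) ≈ -1.121.

-1.121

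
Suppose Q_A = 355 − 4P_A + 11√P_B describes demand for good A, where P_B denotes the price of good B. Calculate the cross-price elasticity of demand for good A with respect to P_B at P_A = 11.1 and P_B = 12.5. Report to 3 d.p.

At P_A = 11.1 and P_B = 12.5: Q_A = 349.491.
∂Q_A/∂P_B = 11/(2√P_B) = 11/(2√12.5) = 1.5556.
ε = (∂Q_A/∂P_B)(P_B/Q_A) = 1.5556 × (12.5/349.491) ≈ 0.056.
ε > 0: substitutes.

0.056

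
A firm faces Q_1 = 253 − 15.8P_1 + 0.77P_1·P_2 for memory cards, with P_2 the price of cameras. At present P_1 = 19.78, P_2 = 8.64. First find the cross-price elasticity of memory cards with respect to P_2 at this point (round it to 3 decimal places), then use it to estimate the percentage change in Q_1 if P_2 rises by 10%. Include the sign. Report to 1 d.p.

18.3%

At P_1 = 19.78, P_2 = 8.64: Q_1 = 72.068.
∂Q_1/∂P_2 = 0.77P_1 = 15.2306.
ε = (∂Q_1/∂P_2)(P_2/Q_1) = 15.2306 × 8.64/72.068 ≈ 1.826.
%ΔQ_1 ≈ ε × %ΔP_2 = 1.826 × (10%) = 18.3%.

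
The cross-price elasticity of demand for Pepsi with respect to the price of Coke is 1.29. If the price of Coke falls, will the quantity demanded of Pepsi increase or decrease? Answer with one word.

decrease

ε > 0 and the price of Coke falls, so the quantity of Pepsi moves in the same direction: it decreases.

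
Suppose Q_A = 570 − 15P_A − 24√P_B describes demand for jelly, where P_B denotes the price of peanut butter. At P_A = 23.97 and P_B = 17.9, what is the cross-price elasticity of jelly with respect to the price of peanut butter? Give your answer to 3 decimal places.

At P_A = 23.97 and P_B = 17.9: Q_A = 108.910.
∂Q_A/∂P_B = -24/(2√P_B) = -24/(2√17.9) = -2.8363.
ε = (∂Q_A/∂P_B)(P_B/Q_A) = -2.8363 × (17.9/108.910) ≈ -0.466.

-0.466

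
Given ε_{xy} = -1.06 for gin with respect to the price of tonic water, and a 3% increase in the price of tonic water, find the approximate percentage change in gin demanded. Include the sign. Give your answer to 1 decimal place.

%ΔQ ≈ ε × %ΔP of tonic water = -1.06 × (3%) = -3.2%.

-3.2%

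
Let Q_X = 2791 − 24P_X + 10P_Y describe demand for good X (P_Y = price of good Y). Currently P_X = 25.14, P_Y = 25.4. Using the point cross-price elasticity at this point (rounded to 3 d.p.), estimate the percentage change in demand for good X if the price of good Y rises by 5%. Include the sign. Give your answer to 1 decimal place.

0.5%

At P_X = 25.14, P_Y = 25.4: Q_X = 2441.64.
∂Q_X/∂P_Y = 10.
ε = (∂Q_X/∂P_Y)(P_Y/Q_X) = 10.0000 × 25.4/2441.64 ≈ 0.104.
%ΔQ_X ≈ ε × %ΔP_Y = 0.104 × (5%) = 0.5%.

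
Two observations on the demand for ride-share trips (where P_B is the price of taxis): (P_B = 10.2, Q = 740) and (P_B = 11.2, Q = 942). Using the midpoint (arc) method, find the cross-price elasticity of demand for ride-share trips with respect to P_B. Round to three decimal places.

ΔQ_A = 942 − 740 = 202; ΔP_B = 11.2 − 10.2 = 1.
Midpoints: Q̄_A = 841.0, P̄_B = 10.70.
ε = (ΔQ_A/Q̄_A)/(ΔP_B/P̄_B) = (202/841.0)/(1/10.70) ≈ 2.570.
ε > 0: ride-share trips and taxis are substitutes.

2.570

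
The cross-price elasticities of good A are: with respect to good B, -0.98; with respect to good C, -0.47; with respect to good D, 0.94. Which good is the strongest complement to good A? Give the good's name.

good B

Complements have ε < 0. The most negative value is -0.98 (good B).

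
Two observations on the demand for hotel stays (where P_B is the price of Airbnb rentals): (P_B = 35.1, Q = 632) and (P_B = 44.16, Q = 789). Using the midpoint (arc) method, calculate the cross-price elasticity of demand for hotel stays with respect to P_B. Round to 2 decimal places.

ΔQ_A = 789 − 632 = 157; ΔP_B = 44.16 − 35.1 = 9.06.
Midpoints: Q̄_A = 710.5, P̄_B = 39.63.
ε = (ΔQ_A/Q̄_A)/(ΔP_B/P̄_B) = (157/710.5)/(9.06/39.63) ≈ 0.97.

0.97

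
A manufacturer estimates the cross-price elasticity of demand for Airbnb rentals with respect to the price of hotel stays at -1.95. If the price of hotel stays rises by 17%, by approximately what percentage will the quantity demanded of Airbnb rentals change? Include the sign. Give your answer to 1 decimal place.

-33.2%

%ΔQ ≈ ε × %ΔP of hotel stays = -1.95 × (17%) = -33.2%.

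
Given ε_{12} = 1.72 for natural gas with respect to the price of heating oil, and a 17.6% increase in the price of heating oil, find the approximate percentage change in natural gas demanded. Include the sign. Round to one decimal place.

%ΔQ ≈ ε × %ΔP of heating oil = 1.72 × (17.6%) = 30.3%.

30.3%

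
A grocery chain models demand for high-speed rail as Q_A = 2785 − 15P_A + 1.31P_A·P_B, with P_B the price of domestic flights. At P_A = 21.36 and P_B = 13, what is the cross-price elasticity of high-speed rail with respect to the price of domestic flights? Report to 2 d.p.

At P_A = 21.36 and P_B = 13: Q_A = 2828.361.
∂Q_A/∂P_B = 1.31P_A = 1.31(21.36) = 27.9816.
ε = (∂Q_A/∂P_B)(P_B/Q_A) = 27.9816 × (13/2828.361) ≈ 0.13.

0.13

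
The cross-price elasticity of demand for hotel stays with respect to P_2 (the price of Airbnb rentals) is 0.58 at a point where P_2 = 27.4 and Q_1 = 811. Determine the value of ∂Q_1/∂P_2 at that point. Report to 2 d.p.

17.17

ε = (∂Q_1/∂P_2)·(P_2/Q_1) ⇒ ∂Q_1/∂P_2 = ε·Q_1/P_2 = 0.58 × 811/27.4 ≈ 17.17.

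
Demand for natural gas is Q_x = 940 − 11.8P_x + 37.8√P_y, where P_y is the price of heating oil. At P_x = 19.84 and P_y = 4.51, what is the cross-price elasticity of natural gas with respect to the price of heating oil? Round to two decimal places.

At P_x = 19.84 and P_y = 4.51: Q_x = 786.163.
∂Q_x/∂P_y = 37.8/(2√P_y) = 37.8/(2√4.51) = 8.8997.
ε = (∂Q_x/∂P_y)(P_y/Q_x) = 8.8997 × (4.51/786.163) ≈ 0.05.

0.05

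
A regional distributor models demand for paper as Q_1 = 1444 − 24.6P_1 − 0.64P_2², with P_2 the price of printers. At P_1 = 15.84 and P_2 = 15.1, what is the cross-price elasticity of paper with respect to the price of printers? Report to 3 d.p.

-0.321

At P_1 = 15.84 and P_2 = 15.1: Q_1 = 908.410.
∂Q_1/∂P_2 = -1.28P_2 = -1.28(15.1) = -19.3280.
ε = (∂Q_1/∂P_2)(P_2/Q_1) = -19.3280 × (15.1/908.410) ≈ -0.321.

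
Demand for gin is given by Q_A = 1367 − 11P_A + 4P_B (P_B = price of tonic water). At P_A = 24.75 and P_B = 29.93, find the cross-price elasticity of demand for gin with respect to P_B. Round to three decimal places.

At P_A = 24.75 and P_B = 29.93: Q_A = 1214.47.
∂Q_A/∂P_B = 4.
ε = (∂Q_A/∂P_B)(P_B/Q_A) = 4 × (29.93/1214.47) ≈ 0.099.

0.099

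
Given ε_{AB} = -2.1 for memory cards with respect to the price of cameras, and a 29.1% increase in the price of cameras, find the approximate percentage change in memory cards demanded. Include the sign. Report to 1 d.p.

-61.1%

%ΔQ ≈ ε × %ΔP of cameras = -2.1 × (29.1%) = -61.1%.
Demand for memory cards falls by about 61.1%.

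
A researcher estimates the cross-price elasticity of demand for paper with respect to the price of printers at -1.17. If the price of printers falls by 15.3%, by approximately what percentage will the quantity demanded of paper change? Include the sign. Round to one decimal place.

17.9%

%ΔQ ≈ ε × %ΔP of printers = -1.17 × (-15.3%) = 17.9%.
Demand for paper rises by about 17.9%.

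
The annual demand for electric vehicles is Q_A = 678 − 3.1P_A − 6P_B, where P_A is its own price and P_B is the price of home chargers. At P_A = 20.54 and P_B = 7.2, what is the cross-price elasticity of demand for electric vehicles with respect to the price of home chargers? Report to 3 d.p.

At P_A = 20.54 and P_B = 7.2: Q_A = 571.126.
∂Q_A/∂P_B = -6.
ε = (∂Q_A/∂P_B)(P_B/Q_A) = -6 × (7.2/571.126) ≈ -0.076.

-0.076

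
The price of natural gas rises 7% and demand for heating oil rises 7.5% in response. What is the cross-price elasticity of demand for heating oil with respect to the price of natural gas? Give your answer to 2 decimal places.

ε = (%ΔQ of heating oil) / (%ΔP of natural gas) = (7.5%) / (7%) ≈ 1.07.
Positive cross-price elasticity: substitutes.

1.07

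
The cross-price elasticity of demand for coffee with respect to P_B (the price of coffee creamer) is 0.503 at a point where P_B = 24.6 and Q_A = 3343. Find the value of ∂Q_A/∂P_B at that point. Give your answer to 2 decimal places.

68.35

ε = (∂Q_A/∂P_B)·(P_B/Q_A) ⇒ ∂Q_A/∂P_B = ε·Q_A/P_B = 0.503 × 3343/24.6 ≈ 68.35.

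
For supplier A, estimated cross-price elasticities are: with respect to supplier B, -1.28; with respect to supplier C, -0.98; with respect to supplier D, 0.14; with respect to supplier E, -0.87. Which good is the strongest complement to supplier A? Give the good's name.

Complements have ε < 0. The most negative value is -1.28 (supplier B).

supplier B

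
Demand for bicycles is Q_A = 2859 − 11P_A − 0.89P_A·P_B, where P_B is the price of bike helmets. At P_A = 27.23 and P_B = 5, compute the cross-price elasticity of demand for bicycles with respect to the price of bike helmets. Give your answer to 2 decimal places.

At P_A = 27.23 and P_B = 5: Q_A = 2438.296.
∂Q_A/∂P_B = -0.89P_A = -0.89(27.23) = -24.2347.
ε = (∂Q_A/∂P_B)(P_B/Q_A) = -24.2347 × (5/2438.296) ≈ -0.05.

-0.05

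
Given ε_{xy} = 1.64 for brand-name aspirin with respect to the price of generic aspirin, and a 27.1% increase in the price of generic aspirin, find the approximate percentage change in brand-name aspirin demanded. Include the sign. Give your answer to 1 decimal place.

%ΔQ ≈ ε × %ΔP of generic aspirin = 1.64 × (27.1%) = 44.4%.

44.4%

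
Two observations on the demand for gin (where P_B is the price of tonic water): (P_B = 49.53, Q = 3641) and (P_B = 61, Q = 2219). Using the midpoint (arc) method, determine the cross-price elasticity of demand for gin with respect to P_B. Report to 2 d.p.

ΔQ_A = 2219 − 3641 = -1422; ΔP_B = 61 − 49.53 = 11.47.
Midpoints: Q̄_A = 2930.0, P̄_B = 55.27.
ε = (ΔQ_A/Q̄_A)/(ΔP_B/P̄_B) = (-1422/2930.0)/(11.47/55.27) ≈ -2.34.

-2.34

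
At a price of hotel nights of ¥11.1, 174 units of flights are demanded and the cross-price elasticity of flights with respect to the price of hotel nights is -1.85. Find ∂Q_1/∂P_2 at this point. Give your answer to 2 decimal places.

-29.00

ε = (∂Q_1/∂P_2)·(P_2/Q_1) ⇒ ∂Q_1/∂P_2 = ε·Q_1/P_2 = -1.85 × 174/11.1 ≈ -29.00.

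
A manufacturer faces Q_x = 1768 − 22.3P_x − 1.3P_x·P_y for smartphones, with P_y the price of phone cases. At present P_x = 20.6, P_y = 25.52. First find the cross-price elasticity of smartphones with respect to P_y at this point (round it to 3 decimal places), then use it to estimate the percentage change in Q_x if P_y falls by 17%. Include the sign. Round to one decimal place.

At P_x = 20.6, P_y = 25.52: Q_x = 625.194.
∂Q_x/∂P_y = -1.3P_x = -26.7800.
ε = (∂Q_x/∂P_y)(P_y/Q_x) = -26.7800 × 25.52/625.194 ≈ -1.093.
%ΔQ_x ≈ ε × %ΔP_y = -1.093 × (-17%) = 18.6%.

18.6%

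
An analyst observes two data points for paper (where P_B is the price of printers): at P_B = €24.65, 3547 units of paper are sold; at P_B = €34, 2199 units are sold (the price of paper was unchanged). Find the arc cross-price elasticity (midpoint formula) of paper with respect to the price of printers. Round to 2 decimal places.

ΔQ_A = 2199 − 3547 = -1348; ΔP_B = 34 − 24.65 = 9.35.
Midpoints: Q̄_A = 2873.0, P̄_B = 29.32.
ε = (ΔQ_A/Q̄_A)/(ΔP_B/P̄_B) = (-1348/2873.0)/(9.35/29.32) ≈ -1.47.

-1.47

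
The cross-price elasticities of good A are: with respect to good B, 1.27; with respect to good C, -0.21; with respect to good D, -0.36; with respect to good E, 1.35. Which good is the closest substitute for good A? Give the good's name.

good E

Substitutes have ε > 0. Among the positive values, 1.35 (good E) is largest.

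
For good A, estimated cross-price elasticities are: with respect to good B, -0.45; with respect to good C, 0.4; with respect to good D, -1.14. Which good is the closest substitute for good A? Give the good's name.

Substitutes have ε > 0. Among the positive values, 0.4 (good C) is largest.

good C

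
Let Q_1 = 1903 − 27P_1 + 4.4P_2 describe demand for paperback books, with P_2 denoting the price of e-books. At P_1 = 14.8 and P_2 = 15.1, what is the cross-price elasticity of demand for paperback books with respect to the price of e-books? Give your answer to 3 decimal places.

At P_1 = 14.8 and P_2 = 15.1: Q_1 = 1569.84.
∂Q_1/∂P_2 = 4.4.
ε = (∂Q_1/∂P_2)(P_2/Q_1) = 4.4 × (15.1/1569.84) ≈ 0.042.

0.042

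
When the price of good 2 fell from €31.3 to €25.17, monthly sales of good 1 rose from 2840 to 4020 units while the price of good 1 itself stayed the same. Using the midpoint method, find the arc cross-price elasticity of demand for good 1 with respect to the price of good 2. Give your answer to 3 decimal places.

-1.585

ΔQ_1 = 4020 − 2840 = 1180; ΔP_2 = 25.17 − 31.3 = -6.13.
Midpoints: Q̄_1 = 3430.0, P̄_2 = 28.23.
ε = (ΔQ_1/Q̄_1)/(ΔP_2/P̄_2) = (1180/3430.0)/(-6.13/28.23) ≈ -1.585.
ε < 0: good 1 and good 2 are complements.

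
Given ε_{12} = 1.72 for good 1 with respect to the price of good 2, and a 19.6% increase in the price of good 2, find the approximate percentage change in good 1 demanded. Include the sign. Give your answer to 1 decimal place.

%ΔQ ≈ ε × %ΔP of good 2 = 1.72 × (19.6%) = 33.7%.

33.7%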